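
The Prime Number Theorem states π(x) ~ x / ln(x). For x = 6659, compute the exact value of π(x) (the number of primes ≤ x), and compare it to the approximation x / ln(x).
π(6659) = 858;  x/ln(x) ≈ 756.38;  relative error ≈ 11.84%.

Directly count primes up to 6659: π(6659) = 858. The PNT approximation gives 6659/ln(6659) ≈ 6659/8.80372 ≈ 756.38. Relative error (π(x) − x/ln(x)) / π(x) ≈ 11.84%; the approximation is known to undercount slightly (Li(x) is a better estimate).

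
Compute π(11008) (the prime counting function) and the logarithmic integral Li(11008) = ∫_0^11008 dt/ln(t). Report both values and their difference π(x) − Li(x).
π(11008) = 1336;  Li(11008) ≈ 1355.00;  π(x) − Li(x) ≈ -19.00.

Direct count of primes ≤ 11008 gives π(11008) = 1336. Numerical evaluation of the logarithmic integral gives Li(11008) ≈ 1355.00. The difference π(x) − Li(x) ≈ -19.00 is typically negative for small/moderate x (Li(x) overestimates), though Littlewood's theorem shows this sign changes infinitely often.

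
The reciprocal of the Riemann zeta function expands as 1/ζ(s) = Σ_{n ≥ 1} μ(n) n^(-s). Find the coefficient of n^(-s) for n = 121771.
μ(121771) = 1

Factor n = 121771 = 13 · 17 · 19 · 29. μ(n) = 0 if any exponent ≥ 2 (not squarefree); otherwise μ(n) = (−1)^{ω(n)} where ω(n) is the number of distinct prime factors. Applying: μ(121771) = 1.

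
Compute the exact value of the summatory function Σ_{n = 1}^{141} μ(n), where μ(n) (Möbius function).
Σ_{n ≤ 141} μ(n) = -3

Compute μ(n) for each 1 ≤ n ≤ 141: μ(1) = 1, μ(2) = -1, μ(3) = -1, μ(4) = 0, μ(5) = -1, μ(6) = 1, μ(7) = -1, μ(8) = 0, μ(9) = 0, μ(10) = 1, μ(11) = -1, μ(12) = 0, μ(13) = -1, μ(14) = 1, μ(15) = 1, μ(16) = 0, μ(17) = -1, μ(18) = 0, μ(19) = -1, μ(20) = 0, μ(21) = 1, μ(22) = 1, μ(23) = -1, μ(24) = 0, μ(25) = 0, μ(26) = 1, μ(27) = 0, μ(28) = 0, μ(29) = -1, μ(30) = -1, μ(31) = -1, μ(32) = 0, μ(33) = 1, μ(34) = 1, μ(35) = 1, μ(36) = 0, μ(37) = -1, μ(38) = 1, μ(39) = 1, μ(40) = 0, μ(41) = -1, μ(42) = -1, μ(43) = -1, μ(44) = 0, μ(45) = 0, μ(46) = 1, μ(47) = -1, μ(48) = 0, μ(49) = 0, μ(50) = 0, μ(51) = 1, μ(52) = 0, μ(53) = -1, μ(54) = 0, μ(55) = 1, μ(56) = 0, μ(57) = 1, μ(58) = 1, μ(59) = -1, μ(60) = 0, μ(61) = -1, μ(62) = 1, μ(63) = 0, μ(64) = 0, μ(65) = 1, μ(66) = -1, μ(67) = -1, μ(68) = 0, μ(69) = 1, μ(70) = -1, μ(71) = -1, μ(72) = 0, μ(73) = -1, μ(74) = 1, μ(75) = 0, μ(76) = 0, μ(77) = 1, μ(78) = -1, μ(79) = -1, μ(80) = 0, μ(81) = 0, μ(82) = 1, μ(83) = -1, μ(84) = 0, μ(85) = 1, μ(86) = 1, μ(87) = 1, μ(88) = 0, μ(89) = -1, μ(90) = 0, μ(91) = 1, μ(92) = 0, μ(93) = 1, μ(94) = 1, μ(95) = 1, μ(96) = 0, μ(97) = -1, μ(98) = 0, μ(99) = 0, μ(100) = 0, μ(101) = -1, μ(102) = -1, μ(103) = -1, μ(104) = 0, μ(105) = -1, μ(106) = 1, μ(107) = -1, μ(108) = 0, μ(109) = -1, μ(110) = -1, μ(111) = 1, μ(112) = 0, μ(113) = -1, μ(114) = -1, μ(115) = 1, μ(116) = 0, μ(117) = 0, μ(118) = 1, μ(119) = 1, μ(120) = 0, μ(121) = 0, μ(122) = 1, μ(123) = 1, μ(124) = 0, μ(125) = 0, μ(126) = 0, μ(127) = -1, μ(128) = 0, μ(129) = 1, μ(130) = -1, μ(131) = -1, μ(132) = 0, μ(133) = 1, μ(134) = 1, μ(135) = 0, μ(136) = 0, μ(137) = -1, μ(138) = -1, μ(139) = -1, μ(140) = 0, μ(141) = 1. Summing all 141 values: -3. (Mertens function M(x) = Σ_{n ≤ x} μ(n); on average M(x) should be small (PNT ⟺ M(x) = o(x)).)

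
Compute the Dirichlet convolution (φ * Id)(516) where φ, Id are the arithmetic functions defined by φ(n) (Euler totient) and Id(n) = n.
(φ * Id)(516) = 3400

Divisors of 516: [1, 2, 3, 4, 6, 12, 43, 86, 129, 172, 258, 516]. For each d | 516:
  d = 1: φ(1) · Id(516/1) = 1 · 516 = 516
  d = 2: φ(2) · Id(516/2) = 1 · 258 = 258
  d = 3: φ(3) · Id(516/3) = 2 · 172 = 344
  d = 4: φ(4) · Id(516/4) = 2 · 129 = 258
  d = 6: φ(6) · Id(516/6) = 2 · 86 = 172
  d = 12: φ(12) · Id(516/12) = 4 · 43 = 172
  d = 43: φ(43) · Id(516/43) = 42 · 12 = 504
  d = 86: φ(86) · Id(516/86) = 42 · 6 = 252
  d = 129: φ(129) · Id(516/129) = 84 · 4 = 336
  d = 172: φ(172) · Id(516/172) = 84 · 3 = 252
  d = 258: φ(258) · Id(516/258) = 84 · 2 = 168
  d = 516: φ(516) · Id(516/516) = 168 · 1 = 168
Summing: (φ * Id)(516) = 516 + 258 + 344 + 258 + 172 + 172 + 504 + 252 + 336 + 252 + 168 + 168 = 3400.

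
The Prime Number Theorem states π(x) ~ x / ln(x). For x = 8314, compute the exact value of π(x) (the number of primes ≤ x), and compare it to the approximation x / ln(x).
π(8314) = 1043;  x/ln(x) ≈ 921.15;  relative error ≈ 11.68%.

Directly count primes up to 8314: π(8314) = 1043. The PNT approximation gives 8314/ln(8314) ≈ 8314/9.02570 ≈ 921.15. Relative error (π(x) − x/ln(x)) / π(x) ≈ 11.68%; the approximation is known to undercount slightly (Li(x) is a better estimate).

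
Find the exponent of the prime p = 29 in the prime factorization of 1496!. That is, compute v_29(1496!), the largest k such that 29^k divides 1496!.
v_29(1496!) = 52

Legendre's formula: v_p(n!) = Σ_{k ≥ 1} ⌊n / p^k⌋. For p = 29, n = 1496, the terms are:
  ⌊1496/29^1⌋ = ⌊1496/29⌋ = 51
  ⌊1496/29^2⌋ = ⌊1496/841⌋ = 1
(the next term ⌊1496/29^3⌋ = 0, terminating the sum). Summing: v_29(1496!) = 51 + 1 = 52.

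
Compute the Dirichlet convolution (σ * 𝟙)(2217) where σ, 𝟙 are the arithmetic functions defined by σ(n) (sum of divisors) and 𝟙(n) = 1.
(σ * 𝟙)(2217) = 3705

Divisors of 2217: [1, 3, 739, 2217]. For each d | 2217:
  d = 1: σ(1) · 𝟙(2217/1) = 1 · 1 = 1
  d = 3: σ(3) · 𝟙(2217/3) = 4 · 1 = 4
  d = 739: σ(739) · 𝟙(2217/739) = 740 · 1 = 740
  d = 2217: σ(2217) · 𝟙(2217/2217) = 2960 · 1 = 2960
Summing: (σ * 𝟙)(2217) = 1 + 4 + 740 + 2960 = 3705.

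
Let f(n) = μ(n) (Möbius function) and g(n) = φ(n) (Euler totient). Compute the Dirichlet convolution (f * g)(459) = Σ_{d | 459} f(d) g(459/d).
(μ * φ)(459) = 180

Divisors of 459: [1, 3, 9, 17, 27, 51, 153, 459]. For each d | 459:
  d = 1: μ(1) · φ(459/1) = 1 · 288 = 288
  d = 3: μ(3) · φ(459/3) = -1 · 96 = -96
  d = 9: μ(9) · φ(459/9) = 0 · 32 = 0
  d = 17: μ(17) · φ(459/17) = -1 · 18 = -18
  d = 27: μ(27) · φ(459/27) = 0 · 16 = 0
  d = 51: μ(51) · φ(459/51) = 1 · 6 = 6
  d = 153: μ(153) · φ(459/153) = 0 · 2 = 0
  d = 459: μ(459) · φ(459/459) = 0 · 1 = 0
Summing: (μ * φ)(459) = 288 + -96 + 0 + -18 + 0 + 6 + 0 + 0 = 180.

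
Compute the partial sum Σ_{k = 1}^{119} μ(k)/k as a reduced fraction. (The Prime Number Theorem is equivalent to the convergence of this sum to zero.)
Σ μ(k)/k = -57036343158881297864991132838495688289960443/6322010928083521557629041258308732498654937398

Values of μ(k) for 1 ≤ k ≤ 119: μ(1) = 1, μ(2) = -1, μ(3) = -1, μ(5) = -1, μ(6) = 1, μ(7) = -1, μ(10) = 1, μ(11) = -1, μ(13) = -1, μ(14) = 1, μ(15) = 1, μ(17) = -1, μ(19) = -1, μ(21) = 1, μ(22) = 1, μ(23) = -1, μ(26) = 1, μ(29) = -1, μ(30) = -1, μ(31) = -1, μ(33) = 1, μ(34) = 1, μ(35) = 1, μ(37) = -1, μ(38) = 1, μ(39) = 1, μ(41) = -1, μ(42) = -1, μ(43) = -1, μ(46) = 1, μ(47) = -1, μ(51) = 1, μ(53) = -1, μ(55) = 1, μ(57) = 1, μ(58) = 1, μ(59) = -1, μ(61) = -1, μ(62) = 1, μ(65) = 1, μ(66) = -1, μ(67) = -1, μ(69) = 1, μ(70) = -1, μ(71) = -1, μ(73) = -1, μ(74) = 1, μ(77) = 1, μ(78) = -1, μ(79) = -1, μ(82) = 1, μ(83) = -1, μ(85) = 1, μ(86) = 1, μ(87) = 1, μ(89) = -1, μ(91) = 1, μ(93) = 1, μ(94) = 1, μ(95) = 1, μ(97) = -1, μ(101) = -1, μ(102) = -1, μ(103) = -1, μ(105) = -1, μ(106) = 1, μ(107) = -1, μ(109) = -1, μ(110) = -1, μ(111) = 1, μ(113) = -1, μ(114) = -1, μ(115) = 1, μ(118) = 1, μ(119) = 1, with μ = 0 on non-squarefree integers. Summing μ(k)/k for k where μ(k) ≠ 0 gives -57036343158881297864991132838495688289960443/6322010928083521557629041258308732498654937398 ≈ -0.0090. (PNT ⟺ this sum → 0 as n → ∞.)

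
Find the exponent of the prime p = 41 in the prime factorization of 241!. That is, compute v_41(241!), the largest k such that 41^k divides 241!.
v_41(241!) = 5

Legendre's formula: v_p(n!) = Σ_{k ≥ 1} ⌊n / p^k⌋. For p = 41, n = 241, the terms are:
  ⌊241/41^1⌋ = ⌊241/41⌋ = 5
(the next term ⌊241/41^2⌋ = 0, terminating the sum). Summing: v_41(241!) = 5 = 5.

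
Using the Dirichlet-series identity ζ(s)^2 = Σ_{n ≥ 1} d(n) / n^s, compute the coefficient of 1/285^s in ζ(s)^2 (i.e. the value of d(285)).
d(285) = 8

ζ(s)^2 = (Σ 1/m^s)(Σ 1/k^s). The coefficient of 1/n^s in the product is the number of ordered pairs (m, k) with mk = n, which equals d(n). For n = 285, divisors are [1, 3, 5, 15, 19, 57, 95, 285], so d(285) = 8.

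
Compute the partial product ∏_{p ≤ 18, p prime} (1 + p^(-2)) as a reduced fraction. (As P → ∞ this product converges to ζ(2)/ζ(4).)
∏ = 17690000/11792781

The primes p ≤ 18 are [2, 3, 5, 7, 11, 13, 17]. For each, (1 + 1/p^2) = (p^2 + 1)/p^2. Multiplying these fractions over p ∈ [2, 3, 5, 7, 11, 13, 17] gives 17690000/11792781. (In the limit P → ∞ this tends to ζ(2)/ζ(4).)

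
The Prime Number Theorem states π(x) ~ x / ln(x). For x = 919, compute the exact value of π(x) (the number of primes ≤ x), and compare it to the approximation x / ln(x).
π(919) = 157;  x/ln(x) ≈ 134.69;  relative error ≈ 14.21%.

Directly count primes up to 919: π(919) = 157. The PNT approximation gives 919/ln(919) ≈ 919/6.82329 ≈ 134.69. Relative error (π(x) − x/ln(x)) / π(x) ≈ 14.21%; the approximation is known to undercount slightly (Li(x) is a better estimate).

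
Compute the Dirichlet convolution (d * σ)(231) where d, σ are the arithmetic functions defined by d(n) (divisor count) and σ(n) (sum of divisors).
(d * σ)(231) = 840

Divisors of 231: [1, 3, 7, 11, 21, 33, 77, 231]. For each d | 231:
  d = 1: d(1) · σ(231/1) = 1 · 384 = 384
  d = 3: d(3) · σ(231/3) = 2 · 96 = 192
  d = 7: d(7) · σ(231/7) = 2 · 48 = 96
  d = 11: d(11) · σ(231/11) = 2 · 32 = 64
  d = 21: d(21) · σ(231/21) = 4 · 12 = 48
  d = 33: d(33) · σ(231/33) = 4 · 8 = 32
  d = 77: d(77) · σ(231/77) = 4 · 4 = 16
  d = 231: d(231) · σ(231/231) = 8 · 1 = 8
Summing: (d * σ)(231) = 384 + 192 + 96 + 64 + 48 + 32 + 16 + 8 = 840.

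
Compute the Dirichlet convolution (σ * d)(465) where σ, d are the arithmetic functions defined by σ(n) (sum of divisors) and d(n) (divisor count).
(σ * d)(465) = 1632

Divisors of 465: [1, 3, 5, 15, 31, 93, 155, 465]. For each d | 465:
  d = 1: σ(1) · d(465/1) = 1 · 8 = 8
  d = 3: σ(3) · d(465/3) = 4 · 4 = 16
  d = 5: σ(5) · d(465/5) = 6 · 4 = 24
  d = 15: σ(15) · d(465/15) = 24 · 2 = 48
  d = 31: σ(31) · d(465/31) = 32 · 4 = 128
  d = 93: σ(93) · d(465/93) = 128 · 2 = 256
  d = 155: σ(155) · d(465/155) = 192 · 2 = 384
  d = 465: σ(465) · d(465/465) = 768 · 1 = 768
Summing: (σ * d)(465) = 8 + 16 + 24 + 48 + 128 + 256 + 384 + 768 = 1632.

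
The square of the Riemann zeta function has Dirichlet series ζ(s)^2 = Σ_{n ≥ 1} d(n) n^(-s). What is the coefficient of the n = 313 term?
d(313) = 2

ζ(s)^2 = (Σ 1/m^s)(Σ 1/k^s). The coefficient of 1/n^s in the product is the number of ordered pairs (m, k) with mk = n, which equals d(n). For n = 313, divisors are [1, 313], so d(313) = 2.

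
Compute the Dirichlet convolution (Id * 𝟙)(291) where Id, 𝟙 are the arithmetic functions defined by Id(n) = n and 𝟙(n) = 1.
(Id * 𝟙)(291) = 392

Divisors of 291: [1, 3, 97, 291]. For each d | 291:
  d = 1: Id(1) · 𝟙(291/1) = 1 · 1 = 1
  d = 3: Id(3) · 𝟙(291/3) = 3 · 1 = 3
  d = 97: Id(97) · 𝟙(291/97) = 97 · 1 = 97
  d = 291: Id(291) · 𝟙(291/291) = 291 · 1 = 291
Summing: (Id * 𝟙)(291) = 1 + 3 + 97 + 291 = 392.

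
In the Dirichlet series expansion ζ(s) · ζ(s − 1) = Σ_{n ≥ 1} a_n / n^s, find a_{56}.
σ(56) = 120

In the product (Σ m^0/m^s)(Σ k / k^s) = Σ (Σ_{d | n} d) / n^s, the coefficient of 1/n^s is σ(n) = Σ_{d | n} d. For n = 56, divisors are [1, 2, 4, 7, 8, 14, 28, 56]; summing: σ(56) = 120.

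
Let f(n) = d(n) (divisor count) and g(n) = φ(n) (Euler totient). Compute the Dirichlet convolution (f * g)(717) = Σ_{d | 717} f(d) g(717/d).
(d * φ)(717) = 960

Divisors of 717: [1, 3, 239, 717]. For each d | 717:
  d = 1: d(1) · φ(717/1) = 1 · 476 = 476
  d = 3: d(3) · φ(717/3) = 2 · 238 = 476
  d = 239: d(239) · φ(717/239) = 2 · 2 = 4
  d = 717: d(717) · φ(717/717) = 4 · 1 = 4
Summing: (d * φ)(717) = 476 + 476 + 4 + 4 = 960.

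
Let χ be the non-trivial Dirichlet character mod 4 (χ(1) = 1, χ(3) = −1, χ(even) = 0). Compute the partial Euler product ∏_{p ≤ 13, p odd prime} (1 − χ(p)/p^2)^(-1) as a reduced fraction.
∏ = 143143/156160

The odd primes p ≤ 13 are [3, 5, 7, 11, 13]. For each, χ(p) = 1 if p ≡ 1 mod 4, χ(p) = −1 if p ≡ 3 mod 4. Taking (1 − χ(p)/p^2)^(-1) = p^2/(p^2 − χ(p)): (1 − (-1)/3^2)^(-1) · (1 − (1)/5^2)^(-1) · (1 − (-1)/7^2)^(-1) · (1 − (-1)/11^2)^(-1) · (1 − (1)/13^2)^(-1) = 143143/156160.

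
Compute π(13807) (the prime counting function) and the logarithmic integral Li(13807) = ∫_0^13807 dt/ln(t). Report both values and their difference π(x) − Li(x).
π(13807) = 1633;  Li(13807) ≈ 1652.03;  π(x) − Li(x) ≈ -19.03.

Direct count of primes ≤ 13807 gives π(13807) = 1633. Numerical evaluation of the logarithmic integral gives Li(13807) ≈ 1652.03. The difference π(x) − Li(x) ≈ -19.03 is typically negative for small/moderate x (Li(x) overestimates), though Littlewood's theorem shows this sign changes infinitely often.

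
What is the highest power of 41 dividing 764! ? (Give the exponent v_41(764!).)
v_41(764!) = 18

Legendre's formula: v_p(n!) = Σ_{k ≥ 1} ⌊n / p^k⌋. For p = 41, n = 764, the terms are:
  ⌊764/41^1⌋ = ⌊764/41⌋ = 18
(the next term ⌊764/41^2⌋ = 0, terminating the sum). Summing: v_41(764!) = 18 = 18.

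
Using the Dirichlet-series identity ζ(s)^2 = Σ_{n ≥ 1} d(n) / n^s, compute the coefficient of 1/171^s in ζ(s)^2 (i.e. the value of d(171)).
d(171) = 6

ζ(s)^2 = (Σ 1/m^s)(Σ 1/k^s). The coefficient of 1/n^s in the product is the number of ordered pairs (m, k) with mk = n, which equals d(n). For n = 171, divisors are [1, 3, 9, 19, 57, 171], so d(171) = 6.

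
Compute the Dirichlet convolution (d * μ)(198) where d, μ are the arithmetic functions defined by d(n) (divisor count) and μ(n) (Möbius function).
(d * μ)(198) = 1

Divisors of 198: [1, 2, 3, 6, 9, 11, 18, 22, 33, 66, 99, 198]. For each d | 198:
  d = 1: d(1) · μ(198/1) = 1 · 0 = 0
  d = 2: d(2) · μ(198/2) = 2 · 0 = 0
  d = 3: d(3) · μ(198/3) = 2 · -1 = -2
  d = 6: d(6) · μ(198/6) = 4 · 1 = 4
  d = 9: d(9) · μ(198/9) = 3 · 1 = 3
  d = 11: d(11) · μ(198/11) = 2 · 0 = 0
  d = 18: d(18) · μ(198/18) = 6 · -1 = -6
  d = 22: d(22) · μ(198/22) = 4 · 0 = 0
  d = 33: d(33) · μ(198/33) = 4 · 1 = 4
  d = 66: d(66) · μ(198/66) = 8 · -1 = -8
  d = 99: d(99) · μ(198/99) = 6 · -1 = -6
  d = 198: d(198) · μ(198/198) = 12 · 1 = 12
Summing: (d * μ)(198) = 0 + 0 + -2 + 4 + 3 + 0 + -6 + 0 + 4 + -8 + -6 + 12 = 1.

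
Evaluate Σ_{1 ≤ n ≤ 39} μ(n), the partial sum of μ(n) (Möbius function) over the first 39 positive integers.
Σ_{n ≤ 39} μ(n) = 0

Compute μ(n) for each 1 ≤ n ≤ 39: μ(1) = 1, μ(2) = -1, μ(3) = -1, μ(4) = 0, μ(5) = -1, μ(6) = 1, μ(7) = -1, μ(8) = 0, μ(9) = 0, μ(10) = 1, μ(11) = -1, μ(12) = 0, μ(13) = -1, μ(14) = 1, μ(15) = 1, μ(16) = 0, μ(17) = -1, μ(18) = 0, μ(19) = -1, μ(20) = 0, μ(21) = 1, μ(22) = 1, μ(23) = -1, μ(24) = 0, μ(25) = 0, μ(26) = 1, μ(27) = 0, μ(28) = 0, μ(29) = -1, μ(30) = -1, μ(31) = -1, μ(32) = 0, μ(33) = 1, μ(34) = 1, μ(35) = 1, μ(36) = 0, μ(37) = -1, μ(38) = 1, μ(39) = 1. Summing all 39 values: 0. (Mertens function M(x) = Σ_{n ≤ x} μ(n); on average M(x) should be small (PNT ⟺ M(x) = o(x)).)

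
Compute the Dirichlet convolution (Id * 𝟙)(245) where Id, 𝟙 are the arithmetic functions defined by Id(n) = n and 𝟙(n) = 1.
(Id * 𝟙)(245) = 342

Divisors of 245: [1, 5, 7, 35, 49, 245]. For each d | 245:
  d = 1: Id(1) · 𝟙(245/1) = 1 · 1 = 1
  d = 5: Id(5) · 𝟙(245/5) = 5 · 1 = 5
  d = 7: Id(7) · 𝟙(245/7) = 7 · 1 = 7
  d = 35: Id(35) · 𝟙(245/35) = 35 · 1 = 35
  d = 49: Id(49) · 𝟙(245/49) = 49 · 1 = 49
  d = 245: Id(245) · 𝟙(245/245) = 245 · 1 = 245
Summing: (Id * 𝟙)(245) = 1 + 5 + 7 + 35 + 49 + 245 = 342.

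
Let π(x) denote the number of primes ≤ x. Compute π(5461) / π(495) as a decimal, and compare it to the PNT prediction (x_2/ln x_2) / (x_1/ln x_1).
π(5461)/π(495) = 721/94 ≈ 7.6702;  PNT prediction ≈ 7.9544.

π(495) = 94 and π(5461) = 721, so π(5461)/π(495) ≈ 7.6702. The PNT-predicted ratio is (5461/ln(5461)) / (495/ln(495)) ≈ 7.9544. The two agree to within a few percent, as expected.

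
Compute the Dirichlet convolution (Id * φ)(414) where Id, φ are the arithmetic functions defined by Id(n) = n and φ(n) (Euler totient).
(Id * φ)(414) = 2835

Divisors of 414: [1, 2, 3, 6, 9, 18, 23, 46, 69, 138, 207, 414]. For each d | 414:
  d = 1: Id(1) · φ(414/1) = 1 · 132 = 132
  d = 2: Id(2) · φ(414/2) = 2 · 132 = 264
  d = 3: Id(3) · φ(414/3) = 3 · 44 = 132
  d = 6: Id(6) · φ(414/6) = 6 · 44 = 264
  d = 9: Id(9) · φ(414/9) = 9 · 22 = 198
  d = 18: Id(18) · φ(414/18) = 18 · 22 = 396
  d = 23: Id(23) · φ(414/23) = 23 · 6 = 138
  d = 46: Id(46) · φ(414/46) = 46 · 6 = 276
  d = 69: Id(69) · φ(414/69) = 69 · 2 = 138
  d = 138: Id(138) · φ(414/138) = 138 · 2 = 276
  d = 207: Id(207) · φ(414/207) = 207 · 1 = 207
  d = 414: Id(414) · φ(414/414) = 414 · 1 = 414
Summing: (Id * φ)(414) = 132 + 264 + 132 + 264 + 198 + 396 + 138 + 276 + 138 + 276 + 207 + 414 = 2835.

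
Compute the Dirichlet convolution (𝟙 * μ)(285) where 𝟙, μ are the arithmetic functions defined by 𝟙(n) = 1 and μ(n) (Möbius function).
(𝟙 * μ)(285) = 0

Divisors of 285: [1, 3, 5, 15, 19, 57, 95, 285]. For each d | 285:
  d = 1: 𝟙(1) · μ(285/1) = 1 · -1 = -1
  d = 3: 𝟙(3) · μ(285/3) = 1 · 1 = 1
  d = 5: 𝟙(5) · μ(285/5) = 1 · 1 = 1
  d = 15: 𝟙(15) · μ(285/15) = 1 · -1 = -1
  d = 19: 𝟙(19) · μ(285/19) = 1 · 1 = 1
  d = 57: 𝟙(57) · μ(285/57) = 1 · -1 = -1
  d = 95: 𝟙(95) · μ(285/95) = 1 · -1 = -1
  d = 285: 𝟙(285) · μ(285/285) = 1 · 1 = 1
Summing: (𝟙 * μ)(285) = -1 + 1 + 1 + -1 + 1 + -1 + -1 + 1 = 0.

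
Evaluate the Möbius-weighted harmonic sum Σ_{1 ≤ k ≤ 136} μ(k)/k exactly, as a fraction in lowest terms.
Σ μ(k)/k = 1798157260399775266990045811129040783798487774562/262948239526313870385685898536205956450305483726315

Values of μ(k) for 1 ≤ k ≤ 136: μ(1) = 1, μ(2) = -1, μ(3) = -1, μ(5) = -1, μ(6) = 1, μ(7) = -1, μ(10) = 1, μ(11) = -1, μ(13) = -1, μ(14) = 1, μ(15) = 1, μ(17) = -1, μ(19) = -1, μ(21) = 1, μ(22) = 1, μ(23) = -1, μ(26) = 1, μ(29) = -1, μ(30) = -1, μ(31) = -1, μ(33) = 1, μ(34) = 1, μ(35) = 1, μ(37) = -1, μ(38) = 1, μ(39) = 1, μ(41) = -1, μ(42) = -1, μ(43) = -1, μ(46) = 1, μ(47) = -1, μ(51) = 1, μ(53) = -1, μ(55) = 1, μ(57) = 1, μ(58) = 1, μ(59) = -1, μ(61) = -1, μ(62) = 1, μ(65) = 1, μ(66) = -1, μ(67) = -1, μ(69) = 1, μ(70) = -1, μ(71) = -1, μ(73) = -1, μ(74) = 1, μ(77) = 1, μ(78) = -1, μ(79) = -1, μ(82) = 1, μ(83) = -1, μ(85) = 1, μ(86) = 1, μ(87) = 1, μ(89) = -1, μ(91) = 1, μ(93) = 1, μ(94) = 1, μ(95) = 1, μ(97) = -1, μ(101) = -1, μ(102) = -1, μ(103) = -1, μ(105) = -1, μ(106) = 1, μ(107) = -1, μ(109) = -1, μ(110) = -1, μ(111) = 1, μ(113) = -1, μ(114) = -1, μ(115) = 1, μ(118) = 1, μ(119) = 1, μ(122) = 1, μ(123) = 1, μ(127) = -1, μ(129) = 1, μ(130) = -1, μ(131) = -1, μ(133) = 1, μ(134) = 1, with μ = 0 on non-squarefree integers. Summing μ(k)/k for k where μ(k) ≠ 0 gives 1798157260399775266990045811129040783798487774562/262948239526313870385685898536205956450305483726315 ≈ 0.0068. (PNT ⟺ this sum → 0 as n → ∞.)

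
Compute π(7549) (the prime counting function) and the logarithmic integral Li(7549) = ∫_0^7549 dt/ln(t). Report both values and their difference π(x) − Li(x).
π(7549) = 958;  Li(7549) ≈ 976.07;  π(x) − Li(x) ≈ -18.07.

Direct count of primes ≤ 7549 gives π(7549) = 958. Numerical evaluation of the logarithmic integral gives Li(7549) ≈ 976.07. The difference π(x) − Li(x) ≈ -18.07 is typically negative for small/moderate x (Li(x) overestimates), though Littlewood's theorem shows this sign changes infinitely often.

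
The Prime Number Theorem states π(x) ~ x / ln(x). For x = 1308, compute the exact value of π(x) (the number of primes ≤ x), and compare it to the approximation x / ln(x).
π(1308) = 214;  x/ln(x) ≈ 182.27;  relative error ≈ 14.83%.

Directly count primes up to 1308: π(1308) = 214. The PNT approximation gives 1308/ln(1308) ≈ 1308/7.17625 ≈ 182.27. Relative error (π(x) − x/ln(x)) / π(x) ≈ 14.83%; the approximation is known to undercount slightly (Li(x) is a better estimate).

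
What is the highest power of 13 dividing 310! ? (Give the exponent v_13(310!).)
v_13(310!) = 24

Legendre's formula: v_p(n!) = Σ_{k ≥ 1} ⌊n / p^k⌋. For p = 13, n = 310, the terms are:
  ⌊310/13^1⌋ = ⌊310/13⌋ = 23
  ⌊310/13^2⌋ = ⌊310/169⌋ = 1
(the next term ⌊310/13^3⌋ = 0, terminating the sum). Summing: v_13(310!) = 23 + 1 = 24.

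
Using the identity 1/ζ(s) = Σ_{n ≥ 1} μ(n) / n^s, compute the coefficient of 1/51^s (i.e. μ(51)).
μ(51) = 1

Factor n = 51 = 3 · 17. μ(n) = 0 if any exponent ≥ 2 (not squarefree); otherwise μ(n) = (−1)^{ω(n)} where ω(n) is the number of distinct prime factors. Applying: μ(51) = 1.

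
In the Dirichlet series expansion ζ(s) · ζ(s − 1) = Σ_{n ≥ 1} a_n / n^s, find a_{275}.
σ(275) = 372

In the product (Σ m^0/m^s)(Σ k / k^s) = Σ (Σ_{d | n} d) / n^s, the coefficient of 1/n^s is σ(n) = Σ_{d | n} d. For n = 275, divisors are [1, 5, 11, 25, 55, 275]; summing: σ(275) = 372.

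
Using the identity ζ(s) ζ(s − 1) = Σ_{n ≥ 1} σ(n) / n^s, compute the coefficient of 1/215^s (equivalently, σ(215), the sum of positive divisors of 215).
σ(215) = 264

In the product (Σ m^0/m^s)(Σ k / k^s) = Σ (Σ_{d | n} d) / n^s, the coefficient of 1/n^s is σ(n) = Σ_{d | n} d. For n = 215, divisors are [1, 5, 43, 215]; summing: σ(215) = 264.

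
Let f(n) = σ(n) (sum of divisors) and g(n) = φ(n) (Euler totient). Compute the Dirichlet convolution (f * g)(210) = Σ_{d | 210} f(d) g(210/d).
(σ * φ)(210) = 3360

Divisors of 210: [1, 2, 3, 5, 6, 7, 10, 14, 15, 21, 30, 35, 42, 70, 105, 210]. For each d | 210:
  d = 1: σ(1) · φ(210/1) = 1 · 48 = 48
  d = 2: σ(2) · φ(210/2) = 3 · 48 = 144
  d = 3: σ(3) · φ(210/3) = 4 · 24 = 96
  d = 5: σ(5) · φ(210/5) = 6 · 12 = 72
  d = 6: σ(6) · φ(210/6) = 12 · 24 = 288
  d = 7: σ(7) · φ(210/7) = 8 · 8 = 64
  d = 10: σ(10) · φ(210/10) = 18 · 12 = 216
  d = 14: σ(14) · φ(210/14) = 24 · 8 = 192
  d = 15: σ(15) · φ(210/15) = 24 · 6 = 144
  d = 21: σ(21) · φ(210/21) = 32 · 4 = 128
  d = 30: σ(30) · φ(210/30) = 72 · 6 = 432
  d = 35: σ(35) · φ(210/35) = 48 · 2 = 96
  d = 42: σ(42) · φ(210/42) = 96 · 4 = 384
  d = 70: σ(70) · φ(210/70) = 144 · 2 = 288
  d = 105: σ(105) · φ(210/105) = 192 · 1 = 192
  d = 210: σ(210) · φ(210/210) = 576 · 1 = 576
Summing: (σ * φ)(210) = 48 + 144 + 96 + 72 + 288 + 64 + 216 + 192 + 144 + 128 + 432 + 96 + 384 + 288 + 192 + 576 = 3360.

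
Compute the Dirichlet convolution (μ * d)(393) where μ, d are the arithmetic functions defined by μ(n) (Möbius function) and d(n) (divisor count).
(μ * d)(393) = 1

Divisors of 393: [1, 3, 131, 393]. For each d | 393:
  d = 1: μ(1) · d(393/1) = 1 · 4 = 4
  d = 3: μ(3) · d(393/3) = -1 · 2 = -2
  d = 131: μ(131) · d(393/131) = -1 · 2 = -2
  d = 393: μ(393) · d(393/393) = 1 · 1 = 1
Summing: (μ * d)(393) = 4 + -2 + -2 + 1 = 1.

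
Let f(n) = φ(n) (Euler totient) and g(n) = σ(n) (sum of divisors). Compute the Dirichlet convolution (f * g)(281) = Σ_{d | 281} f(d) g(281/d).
(φ * σ)(281) = 562

Divisors of 281: [1, 281]. For each d | 281:
  d = 1: φ(1) · σ(281/1) = 1 · 282 = 282
  d = 281: φ(281) · σ(281/281) = 280 · 1 = 280
Summing: (φ * σ)(281) = 282 + 280 = 562.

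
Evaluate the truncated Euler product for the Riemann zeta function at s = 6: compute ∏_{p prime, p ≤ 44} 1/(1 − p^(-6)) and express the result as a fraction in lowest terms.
∏ = 58415599349237689613444204788995855063746535337692192433390985/57419764821752678419559868369284941010851064169028064391462912

The primes p ≤ 44 are [2, 3, 5, 7, 11, 13, 17, 19, 23, 29, 31, 37, 41, 43]. For each prime, (1 − 1/p^6)^(-1) = p^6 / (p^6 − 1). The product is (1 − 1/2^6)^(-1), (1 − 1/3^6)^(-1), (1 − 1/5^6)^(-1), (1 − 1/7^6)^(-1), (1 − 1/11^6)^(-1), (1 − 1/13^6)^(-1), (1 − 1/17^6)^(-1), (1 − 1/19^6)^(-1), (1 − 1/23^6)^(-1), (1 − 1/29^6)^(-1), (1 − 1/31^6)^(-1), (1 − 1/37^6)^(-1), (1 − 1/41^6)^(-1), (1 − 1/43^6)^(-1) = ∏ p^6 / (p^6 − 1) = 58415599349237689613444204788995855063746535337692192433390985/57419764821752678419559868369284941010851064169028064391462912.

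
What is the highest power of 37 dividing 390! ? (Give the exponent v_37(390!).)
v_37(390!) = 10

Legendre's formula: v_p(n!) = Σ_{k ≥ 1} ⌊n / p^k⌋. For p = 37, n = 390, the terms are:
  ⌊390/37^1⌋ = ⌊390/37⌋ = 10
(the next term ⌊390/37^2⌋ = 0, terminating the sum). Summing: v_37(390!) = 10 = 10.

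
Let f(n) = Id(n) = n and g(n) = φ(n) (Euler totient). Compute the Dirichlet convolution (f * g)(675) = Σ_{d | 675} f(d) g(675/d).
(Id * φ)(675) = 5265

Divisors of 675: [1, 3, 5, 9, 15, 25, 27, 45, 75, 135, 225, 675]. For each d | 675:
  d = 1: Id(1) · φ(675/1) = 1 · 360 = 360
  d = 3: Id(3) · φ(675/3) = 3 · 120 = 360
  d = 5: Id(5) · φ(675/5) = 5 · 72 = 360
  d = 9: Id(9) · φ(675/9) = 9 · 40 = 360
  d = 15: Id(15) · φ(675/15) = 15 · 24 = 360
  d = 25: Id(25) · φ(675/25) = 25 · 18 = 450
  d = 27: Id(27) · φ(675/27) = 27 · 20 = 540
  d = 45: Id(45) · φ(675/45) = 45 · 8 = 360
  d = 75: Id(75) · φ(675/75) = 75 · 6 = 450
  d = 135: Id(135) · φ(675/135) = 135 · 4 = 540
  d = 225: Id(225) · φ(675/225) = 225 · 2 = 450
  d = 675: Id(675) · φ(675/675) = 675 · 1 = 675
Summing: (Id * φ)(675) = 360 + 360 + 360 + 360 + 360 + 450 + 540 + 360 + 450 + 540 + 450 + 675 = 5265.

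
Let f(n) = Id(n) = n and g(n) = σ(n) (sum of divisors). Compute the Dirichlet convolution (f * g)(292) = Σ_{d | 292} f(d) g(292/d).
(Id * σ)(292) = 2499

Divisors of 292: [1, 2, 4, 73, 146, 292]. For each d | 292:
  d = 1: Id(1) · σ(292/1) = 1 · 518 = 518
  d = 2: Id(2) · σ(292/2) = 2 · 222 = 444
  d = 4: Id(4) · σ(292/4) = 4 · 74 = 296
  d = 73: Id(73) · σ(292/73) = 73 · 7 = 511
  d = 146: Id(146) · σ(292/146) = 146 · 3 = 438
  d = 292: Id(292) · σ(292/292) = 292 · 1 = 292
Summing: (Id * σ)(292) = 518 + 444 + 296 + 511 + 438 + 292 = 2499.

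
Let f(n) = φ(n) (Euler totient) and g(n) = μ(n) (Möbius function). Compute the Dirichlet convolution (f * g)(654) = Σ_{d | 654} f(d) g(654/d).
(φ * μ)(654) = 0

Divisors of 654: [1, 2, 3, 6, 109, 218, 327, 654]. For each d | 654:
  d = 1: φ(1) · μ(654/1) = 1 · -1 = -1
  d = 2: φ(2) · μ(654/2) = 1 · 1 = 1
  d = 3: φ(3) · μ(654/3) = 2 · 1 = 2
  d = 6: φ(6) · μ(654/6) = 2 · -1 = -2
  d = 109: φ(109) · μ(654/109) = 108 · 1 = 108
  d = 218: φ(218) · μ(654/218) = 108 · -1 = -108
  d = 327: φ(327) · μ(654/327) = 216 · -1 = -216
  d = 654: φ(654) · μ(654/654) = 216 · 1 = 216
Summing: (φ * μ)(654) = -1 + 1 + 2 + -2 + 108 + -108 + -216 + 216 = 0.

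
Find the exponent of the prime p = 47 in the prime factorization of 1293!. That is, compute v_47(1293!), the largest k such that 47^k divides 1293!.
v_47(1293!) = 27

Legendre's formula: v_p(n!) = Σ_{k ≥ 1} ⌊n / p^k⌋. For p = 47, n = 1293, the terms are:
  ⌊1293/47^1⌋ = ⌊1293/47⌋ = 27
(the next term ⌊1293/47^2⌋ = 0, terminating the sum). Summing: v_47(1293!) = 27 = 27.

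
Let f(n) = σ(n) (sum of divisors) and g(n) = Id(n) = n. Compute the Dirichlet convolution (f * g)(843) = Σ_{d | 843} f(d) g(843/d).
(σ * Id)(843) = 3941

Divisors of 843: [1, 3, 281, 843]. For each d | 843:
  d = 1: σ(1) · Id(843/1) = 1 · 843 = 843
  d = 3: σ(3) · Id(843/3) = 4 · 281 = 1124
  d = 281: σ(281) · Id(843/281) = 282 · 3 = 846
  d = 843: σ(843) · Id(843/843) = 1128 · 1 = 1128
Summing: (σ * Id)(843) = 843 + 1124 + 846 + 1128 = 3941.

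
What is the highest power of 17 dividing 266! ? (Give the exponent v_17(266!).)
v_17(266!) = 15

Legendre's formula: v_p(n!) = Σ_{k ≥ 1} ⌊n / p^k⌋. For p = 17, n = 266, the terms are:
  ⌊266/17^1⌋ = ⌊266/17⌋ = 15
(the next term ⌊266/17^2⌋ = 0, terminating the sum). Summing: v_17(266!) = 15 = 15.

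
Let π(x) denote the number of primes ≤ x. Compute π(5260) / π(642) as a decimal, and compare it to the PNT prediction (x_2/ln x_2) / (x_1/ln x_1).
π(5260)/π(642) = 697/116 ≈ 6.0086;  PNT prediction ≈ 6.1818.

π(642) = 116 and π(5260) = 697, so π(5260)/π(642) ≈ 6.0086. The PNT-predicted ratio is (5260/ln(5260)) / (642/ln(642)) ≈ 6.1818. The two agree to within a few percent, as expected.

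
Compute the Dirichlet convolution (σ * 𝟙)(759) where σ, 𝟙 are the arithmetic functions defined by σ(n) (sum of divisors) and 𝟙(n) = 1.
(σ * 𝟙)(759) = 1625

Divisors of 759: [1, 3, 11, 23, 33, 69, 253, 759]. For each d | 759:
  d = 1: σ(1) · 𝟙(759/1) = 1 · 1 = 1
  d = 3: σ(3) · 𝟙(759/3) = 4 · 1 = 4
  d = 11: σ(11) · 𝟙(759/11) = 12 · 1 = 12
  d = 23: σ(23) · 𝟙(759/23) = 24 · 1 = 24
  d = 33: σ(33) · 𝟙(759/33) = 48 · 1 = 48
  d = 69: σ(69) · 𝟙(759/69) = 96 · 1 = 96
  d = 253: σ(253) · 𝟙(759/253) = 288 · 1 = 288
  d = 759: σ(759) · 𝟙(759/759) = 1152 · 1 = 1152
Summing: (σ * 𝟙)(759) = 1 + 4 + 12 + 24 + 48 + 96 + 288 + 1152 = 1625.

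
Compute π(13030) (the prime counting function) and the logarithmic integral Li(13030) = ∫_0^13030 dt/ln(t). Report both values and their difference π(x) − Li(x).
π(13030) = 1551;  Li(13030) ≈ 1570.27;  π(x) − Li(x) ≈ -19.27.

Direct count of primes ≤ 13030 gives π(13030) = 1551. Numerical evaluation of the logarithmic integral gives Li(13030) ≈ 1570.27. The difference π(x) − Li(x) ≈ -19.27 is typically negative for small/moderate x (Li(x) overestimates), though Littlewood's theorem shows this sign changes infinitely often.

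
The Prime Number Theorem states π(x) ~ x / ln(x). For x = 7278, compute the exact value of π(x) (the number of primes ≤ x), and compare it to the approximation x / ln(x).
π(7278) = 928;  x/ln(x) ≈ 818.43;  relative error ≈ 11.81%.

Directly count primes up to 7278: π(7278) = 928. The PNT approximation gives 7278/ln(7278) ≈ 7278/8.89261 ≈ 818.43. Relative error (π(x) − x/ln(x)) / π(x) ≈ 11.81%; the approximation is known to undercount slightly (Li(x) is a better estimate).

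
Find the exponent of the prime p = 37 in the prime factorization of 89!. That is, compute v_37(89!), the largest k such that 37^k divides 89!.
v_37(89!) = 2

Legendre's formula: v_p(n!) = Σ_{k ≥ 1} ⌊n / p^k⌋. For p = 37, n = 89, the terms are:
  ⌊89/37^1⌋ = ⌊89/37⌋ = 2
(the next term ⌊89/37^2⌋ = 0, terminating the sum). Summing: v_37(89!) = 2 = 2.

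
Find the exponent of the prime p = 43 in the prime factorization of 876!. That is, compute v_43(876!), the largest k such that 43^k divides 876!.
v_43(876!) = 20

Legendre's formula: v_p(n!) = Σ_{k ≥ 1} ⌊n / p^k⌋. For p = 43, n = 876, the terms are:
  ⌊876/43^1⌋ = ⌊876/43⌋ = 20
(the next term ⌊876/43^2⌋ = 0, terminating the sum). Summing: v_43(876!) = 20 = 20.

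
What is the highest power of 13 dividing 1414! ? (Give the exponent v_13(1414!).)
v_13(1414!) = 116

Legendre's formula: v_p(n!) = Σ_{k ≥ 1} ⌊n / p^k⌋. For p = 13, n = 1414, the terms are:
  ⌊1414/13^1⌋ = ⌊1414/13⌋ = 108
  ⌊1414/13^2⌋ = ⌊1414/169⌋ = 8
(the next term ⌊1414/13^3⌋ = 0, terminating the sum). Summing: v_13(1414!) = 108 + 8 = 116.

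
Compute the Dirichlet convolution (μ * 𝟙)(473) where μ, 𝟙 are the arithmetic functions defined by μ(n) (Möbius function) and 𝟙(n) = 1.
(μ * 𝟙)(473) = 0

Divisors of 473: [1, 11, 43, 473]. For each d | 473:
  d = 1: μ(1) · 𝟙(473/1) = 1 · 1 = 1
  d = 11: μ(11) · 𝟙(473/11) = -1 · 1 = -1
  d = 43: μ(43) · 𝟙(473/43) = -1 · 1 = -1
  d = 473: μ(473) · 𝟙(473/473) = 1 · 1 = 1
Summing: (μ * 𝟙)(473) = 1 + -1 + -1 + 1 = 0.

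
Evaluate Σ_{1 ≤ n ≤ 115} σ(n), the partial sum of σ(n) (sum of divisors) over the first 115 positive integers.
Σ_{n ≤ 115} σ(n) = 10897

Compute σ(n) for each 1 ≤ n ≤ 115: σ(1) = 1, σ(2) = 3, σ(3) = 4, σ(4) = 7, σ(5) = 6, σ(6) = 12, σ(7) = 8, σ(8) = 15, σ(9) = 13, σ(10) = 18, σ(11) = 12, σ(12) = 28, σ(13) = 14, σ(14) = 24, σ(15) = 24, σ(16) = 31, σ(17) = 18, σ(18) = 39, σ(19) = 20, σ(20) = 42, σ(21) = 32, σ(22) = 36, σ(23) = 24, σ(24) = 60, σ(25) = 31, σ(26) = 42, σ(27) = 40, σ(28) = 56, σ(29) = 30, σ(30) = 72, σ(31) = 32, σ(32) = 63, σ(33) = 48, σ(34) = 54, σ(35) = 48, σ(36) = 91, σ(37) = 38, σ(38) = 60, σ(39) = 56, σ(40) = 90, σ(41) = 42, σ(42) = 96, σ(43) = 44, σ(44) = 84, σ(45) = 78, σ(46) = 72, σ(47) = 48, σ(48) = 124, σ(49) = 57, σ(50) = 93, σ(51) = 72, σ(52) = 98, σ(53) = 54, σ(54) = 120, σ(55) = 72, σ(56) = 120, σ(57) = 80, σ(58) = 90, σ(59) = 60, σ(60) = 168, σ(61) = 62, σ(62) = 96, σ(63) = 104, σ(64) = 127, σ(65) = 84, σ(66) = 144, σ(67) = 68, σ(68) = 126, σ(69) = 96, σ(70) = 144, σ(71) = 72, σ(72) = 195, σ(73) = 74, σ(74) = 114, σ(75) = 124, σ(76) = 140, σ(77) = 96, σ(78) = 168, σ(79) = 80, σ(80) = 186, σ(81) = 121, σ(82) = 126, σ(83) = 84, σ(84) = 224, σ(85) = 108, σ(86) = 132, σ(87) = 120, σ(88) = 180, σ(89) = 90, σ(90) = 234, σ(91) = 112, σ(92) = 168, σ(93) = 128, σ(94) = 144, σ(95) = 120, σ(96) = 252, σ(97) = 98, σ(98) = 171, σ(99) = 156, σ(100) = 217, σ(101) = 102, σ(102) = 216, σ(103) = 104, σ(104) = 210, σ(105) = 192, σ(106) = 162, σ(107) = 108, σ(108) = 280, σ(109) = 110, σ(110) = 216, σ(111) = 152, σ(112) = 248, σ(113) = 114, σ(114) = 240, σ(115) = 144. Summing all 115 values: 10897. (Average order: Σ_{n ≤ x} σ(n) ~ (π²/12) x². For x = 115, (π²/12)·115² ≈ 10877.13.)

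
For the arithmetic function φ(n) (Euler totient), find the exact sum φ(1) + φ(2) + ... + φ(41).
Σ_{n ≤ 41} φ(n) = 530

Compute φ(n) for each 1 ≤ n ≤ 41: φ(1) = 1, φ(2) = 1, φ(3) = 2, φ(4) = 2, φ(5) = 4, φ(6) = 2, φ(7) = 6, φ(8) = 4, φ(9) = 6, φ(10) = 4, φ(11) = 10, φ(12) = 4, φ(13) = 12, φ(14) = 6, φ(15) = 8, φ(16) = 8, φ(17) = 16, φ(18) = 6, φ(19) = 18, φ(20) = 8, φ(21) = 12, φ(22) = 10, φ(23) = 22, φ(24) = 8, φ(25) = 20, φ(26) = 12, φ(27) = 18, φ(28) = 12, φ(29) = 28, φ(30) = 8, φ(31) = 30, φ(32) = 16, φ(33) = 20, φ(34) = 16, φ(35) = 24, φ(36) = 12, φ(37) = 36, φ(38) = 18, φ(39) = 24, φ(40) = 16, φ(41) = 40. Summing all 41 values: 530. (Average order: Σ_{n ≤ x} φ(n) ~ (3/π²) x². For x = 41, (3/π²)·41² ≈ 510.96.)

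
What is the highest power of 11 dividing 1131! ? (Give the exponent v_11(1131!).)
v_11(1131!) = 111

Legendre's formula: v_p(n!) = Σ_{k ≥ 1} ⌊n / p^k⌋. For p = 11, n = 1131, the terms are:
  ⌊1131/11^1⌋ = ⌊1131/11⌋ = 102
  ⌊1131/11^2⌋ = ⌊1131/121⌋ = 9
(the next term ⌊1131/11^3⌋ = 0, terminating the sum). Summing: v_11(1131!) = 102 + 9 = 111.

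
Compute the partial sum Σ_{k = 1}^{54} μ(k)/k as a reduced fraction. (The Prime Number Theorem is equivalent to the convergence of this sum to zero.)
Σ μ(k)/k = -214765271462202733/10863052825730014910

Values of μ(k) for 1 ≤ k ≤ 54: μ(1) = 1, μ(2) = -1, μ(3) = -1, μ(5) = -1, μ(6) = 1, μ(7) = -1, μ(10) = 1, μ(11) = -1, μ(13) = -1, μ(14) = 1, μ(15) = 1, μ(17) = -1, μ(19) = -1, μ(21) = 1, μ(22) = 1, μ(23) = -1, μ(26) = 1, μ(29) = -1, μ(30) = -1, μ(31) = -1, μ(33) = 1, μ(34) = 1, μ(35) = 1, μ(37) = -1, μ(38) = 1, μ(39) = 1, μ(41) = -1, μ(42) = -1, μ(43) = -1, μ(46) = 1, μ(47) = -1, μ(51) = 1, μ(53) = -1, with μ = 0 on non-squarefree integers. Summing μ(k)/k for k where μ(k) ≠ 0 gives -214765271462202733/10863052825730014910 ≈ -0.0198. (PNT ⟺ this sum → 0 as n → ∞.)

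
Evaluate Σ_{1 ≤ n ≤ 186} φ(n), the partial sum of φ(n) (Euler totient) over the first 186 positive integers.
Σ_{n ≤ 186} φ(n) = 10544

Compute φ(n) for each 1 ≤ n ≤ 186: φ(1) = 1, φ(2) = 1, φ(3) = 2, φ(4) = 2, φ(5) = 4, φ(6) = 2, φ(7) = 6, φ(8) = 4, φ(9) = 6, φ(10) = 4, φ(11) = 10, φ(12) = 4, φ(13) = 12, φ(14) = 6, φ(15) = 8, φ(16) = 8, φ(17) = 16, φ(18) = 6, φ(19) = 18, φ(20) = 8, φ(21) = 12, φ(22) = 10, φ(23) = 22, φ(24) = 8, φ(25) = 20, φ(26) = 12, φ(27) = 18, φ(28) = 12, φ(29) = 28, φ(30) = 8, φ(31) = 30, φ(32) = 16, φ(33) = 20, φ(34) = 16, φ(35) = 24, φ(36) = 12, φ(37) = 36, φ(38) = 18, φ(39) = 24, φ(40) = 16, φ(41) = 40, φ(42) = 12, φ(43) = 42, φ(44) = 20, φ(45) = 24, φ(46) = 22, φ(47) = 46, φ(48) = 16, φ(49) = 42, φ(50) = 20, φ(51) = 32, φ(52) = 24, φ(53) = 52, φ(54) = 18, φ(55) = 40, φ(56) = 24, φ(57) = 36, φ(58) = 28, φ(59) = 58, φ(60) = 16, φ(61) = 60, φ(62) = 30, φ(63) = 36, φ(64) = 32, φ(65) = 48, φ(66) = 20, φ(67) = 66, φ(68) = 32, φ(69) = 44, φ(70) = 24, φ(71) = 70, φ(72) = 24, φ(73) = 72, φ(74) = 36, φ(75) = 40, φ(76) = 36, φ(77) = 60, φ(78) = 24, φ(79) = 78, φ(80) = 32, φ(81) = 54, φ(82) = 40, φ(83) = 82, φ(84) = 24, φ(85) = 64, φ(86) = 42, φ(87) = 56, φ(88) = 40, φ(89) = 88, φ(90) = 24, φ(91) = 72, φ(92) = 44, φ(93) = 60, φ(94) = 46, φ(95) = 72, φ(96) = 32, φ(97) = 96, φ(98) = 42, φ(99) = 60, φ(100) = 40, φ(101) = 100, φ(102) = 32, φ(103) = 102, φ(104) = 48, φ(105) = 48, φ(106) = 52, φ(107) = 106, φ(108) = 36, φ(109) = 108, φ(110) = 40, φ(111) = 72, φ(112) = 48, φ(113) = 112, φ(114) = 36, φ(115) = 88, φ(116) = 56, φ(117) = 72, φ(118) = 58, φ(119) = 96, φ(120) = 32, φ(121) = 110, φ(122) = 60, φ(123) = 80, φ(124) = 60, φ(125) = 100, φ(126) = 36, φ(127) = 126, φ(128) = 64, φ(129) = 84, φ(130) = 48, φ(131) = 130, φ(132) = 40, φ(133) = 108, φ(134) = 66, φ(135) = 72, φ(136) = 64, φ(137) = 136, φ(138) = 44, φ(139) = 138, φ(140) = 48, φ(141) = 92, φ(142) = 70, φ(143) = 120, φ(144) = 48, φ(145) = 112, φ(146) = 72, φ(147) = 84, φ(148) = 72, φ(149) = 148, φ(150) = 40, φ(151) = 150, φ(152) = 72, φ(153) = 96, φ(154) = 60, φ(155) = 120, φ(156) = 48, φ(157) = 156, φ(158) = 78, φ(159) = 104, φ(160) = 64, φ(161) = 132, φ(162) = 54, φ(163) = 162, φ(164) = 80, φ(165) = 80, φ(166) = 82, φ(167) = 166, φ(168) = 48, φ(169) = 156, φ(170) = 64, φ(171) = 108, φ(172) = 84, φ(173) = 172, φ(174) = 56, φ(175) = 120, φ(176) = 80, φ(177) = 116, φ(178) = 88, φ(179) = 178, φ(180) = 48, φ(181) = 180, φ(182) = 72, φ(183) = 120, φ(184) = 88, φ(185) = 144, φ(186) = 60. Summing all 186 values: 10544. (Average order: Σ_{n ≤ x} φ(n) ~ (3/π²) x². For x = 186, (3/π²)·186² ≈ 10515.92.)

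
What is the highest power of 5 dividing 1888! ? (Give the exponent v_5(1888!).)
v_5(1888!) = 470

Legendre's formula: v_p(n!) = Σ_{k ≥ 1} ⌊n / p^k⌋. For p = 5, n = 1888, the terms are:
  ⌊1888/5^1⌋ = ⌊1888/5⌋ = 377
  ⌊1888/5^2⌋ = ⌊1888/25⌋ = 75
  ⌊1888/5^3⌋ = ⌊1888/125⌋ = 15
  ⌊1888/5^4⌋ = ⌊1888/625⌋ = 3
(the next term ⌊1888/5^5⌋ = 0, terminating the sum). Summing: v_5(1888!) = 377 + 75 + 15 + 3 = 470.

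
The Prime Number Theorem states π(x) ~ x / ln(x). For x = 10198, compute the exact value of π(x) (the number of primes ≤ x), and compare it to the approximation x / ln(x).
π(10198) = 1252;  x/ln(x) ≈ 1104.88;  relative error ≈ 11.75%.

Directly count primes up to 10198: π(10198) = 1252. The PNT approximation gives 10198/ln(10198) ≈ 10198/9.22995 ≈ 1104.88. Relative error (π(x) − x/ln(x)) / π(x) ≈ 11.75%; the approximation is known to undercount slightly (Li(x) is a better estimate).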